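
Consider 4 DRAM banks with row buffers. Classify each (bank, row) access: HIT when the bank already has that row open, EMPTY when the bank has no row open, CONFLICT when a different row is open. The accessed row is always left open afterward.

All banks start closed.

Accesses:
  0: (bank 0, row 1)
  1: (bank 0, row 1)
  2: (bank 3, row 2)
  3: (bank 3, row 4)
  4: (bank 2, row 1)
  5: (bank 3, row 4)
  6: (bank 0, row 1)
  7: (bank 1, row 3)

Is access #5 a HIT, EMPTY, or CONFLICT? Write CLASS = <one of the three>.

0: bank 0 row 1 — prev None → EMPTY
1: bank 0 row 1 — prev 1 → HIT
2: bank 3 row 2 — prev None → EMPTY
3: bank 3 row 4 — prev 2 → CONFLICT
4: bank 2 row 1 — prev None → EMPTY
5: bank 3 row 4 — prev 4 → HIT
6: bank 0 row 1 — prev 1 → HIT
7: bank 1 row 3 — prev None → EMPTY

CLASS = HIT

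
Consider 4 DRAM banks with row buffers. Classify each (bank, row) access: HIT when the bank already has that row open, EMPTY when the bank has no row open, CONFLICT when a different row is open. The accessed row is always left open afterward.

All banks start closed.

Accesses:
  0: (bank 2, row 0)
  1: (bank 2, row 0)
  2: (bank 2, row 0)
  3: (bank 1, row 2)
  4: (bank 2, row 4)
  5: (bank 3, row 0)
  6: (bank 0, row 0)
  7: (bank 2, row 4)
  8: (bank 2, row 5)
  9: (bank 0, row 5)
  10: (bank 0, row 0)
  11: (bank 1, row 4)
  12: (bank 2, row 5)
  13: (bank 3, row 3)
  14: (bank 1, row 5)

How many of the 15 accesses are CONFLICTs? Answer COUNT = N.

step 0: bank2 None->0 [EMPTY]
step 1: bank2 0->0 [HIT]
step 2: bank2 0->0 [HIT]
step 3: bank1 None->2 [EMPTY]
step 4: bank2 0->4 [CONFLICT]
step 5: bank3 None->0 [EMPTY]
step 6: bank0 None->0 [EMPTY]
step 7: bank2 4->4 [HIT]
step 8: bank2 4->5 [CONFLICT]
step 9: bank0 0->5 [CONFLICT]
step 10: bank0 5->0 [CONFLICT]
step 11: bank1 2->4 [CONFLICT]
step 12: bank2 5->5 [HIT]
step 13: bank3 0->3 [CONFLICT]
step 14: bank1 4->5 [CONFLICT]

COUNT = 7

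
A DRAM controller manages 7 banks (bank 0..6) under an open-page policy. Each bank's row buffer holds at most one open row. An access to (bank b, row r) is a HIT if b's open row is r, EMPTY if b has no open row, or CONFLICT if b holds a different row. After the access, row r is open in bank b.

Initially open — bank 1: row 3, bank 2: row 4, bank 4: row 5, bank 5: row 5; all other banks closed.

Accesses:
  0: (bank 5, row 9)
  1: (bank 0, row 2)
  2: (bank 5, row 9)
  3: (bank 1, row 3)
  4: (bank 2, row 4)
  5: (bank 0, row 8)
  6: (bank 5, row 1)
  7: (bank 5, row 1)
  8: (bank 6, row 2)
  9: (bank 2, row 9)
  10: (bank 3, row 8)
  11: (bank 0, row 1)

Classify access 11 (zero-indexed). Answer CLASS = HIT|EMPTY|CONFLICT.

step 0: bank5 5->9 [CONFLICT]
step 1: bank0 None->2 [EMPTY]
step 2: bank5 9->9 [HIT]
step 3: bank1 3->3 [HIT]
step 4: bank2 4->4 [HIT]
step 5: bank0 2->8 [CONFLICT]
step 6: bank5 9->1 [CONFLICT]
step 7: bank5 1->1 [HIT]
step 8: bank6 None->2 [EMPTY]
step 9: bank2 4->9 [CONFLICT]
step 10: bank3 None->8 [EMPTY]
step 11: bank0 8->1 [CONFLICT]

CLASS = CONFLICT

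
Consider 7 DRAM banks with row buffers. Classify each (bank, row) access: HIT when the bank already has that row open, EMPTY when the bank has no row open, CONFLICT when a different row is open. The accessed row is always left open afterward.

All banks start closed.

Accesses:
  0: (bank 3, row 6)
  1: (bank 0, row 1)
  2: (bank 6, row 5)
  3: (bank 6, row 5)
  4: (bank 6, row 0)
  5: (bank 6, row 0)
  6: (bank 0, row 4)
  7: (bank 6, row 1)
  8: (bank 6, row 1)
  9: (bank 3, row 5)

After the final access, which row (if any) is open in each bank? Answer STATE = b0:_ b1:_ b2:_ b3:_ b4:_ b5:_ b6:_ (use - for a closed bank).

0: bank 3 row 6 — prev None → EMPTY
1: bank 0 row 1 — prev None → EMPTY
2: bank 6 row 5 — prev None → EMPTY
3: bank 6 row 5 — prev 5 → HIT
4: bank 6 row 0 — prev 5 → CONFLICT
5: bank 6 row 0 — prev 0 → HIT
6: bank 0 row 4 — prev 1 → CONFLICT
7: bank 6 row 1 — prev 0 → CONFLICT
8: bank 6 row 1 — prev 1 → HIT
9: bank 3 row 5 — prev 6 → CONFLICT

STATE = b0:4 b1:- b2:- b3:5 b4:- b5:- b6:1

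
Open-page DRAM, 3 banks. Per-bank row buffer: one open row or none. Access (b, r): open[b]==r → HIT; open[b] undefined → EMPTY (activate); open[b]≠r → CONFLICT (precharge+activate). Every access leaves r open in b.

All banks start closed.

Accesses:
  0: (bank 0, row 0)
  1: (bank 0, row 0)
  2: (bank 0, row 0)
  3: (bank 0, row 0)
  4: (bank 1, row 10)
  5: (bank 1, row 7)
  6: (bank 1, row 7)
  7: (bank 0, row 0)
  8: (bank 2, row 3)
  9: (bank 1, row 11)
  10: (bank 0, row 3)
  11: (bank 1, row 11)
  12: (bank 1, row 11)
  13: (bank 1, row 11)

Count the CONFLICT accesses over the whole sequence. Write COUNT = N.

  [0] b0 r0: no row ⇒ E
  [1] b0 r0: had r0 ⇒ H
  [2] b0 r0: had r0 ⇒ H
  [3] b0 r0: had r0 ⇒ H
  [4] b1 r10: no row ⇒ E
  [5] b1 r7: had r10 ⇒ C
  [6] b1 r7: had r7 ⇒ H
  [7] b0 r0: had r0 ⇒ H
  [8] b2 r3: no row ⇒ E
  [9] b1 r11: had r7 ⇒ C
  [10] b0 r3: had r0 ⇒ C
  [11] b1 r11: had r11 ⇒ H
  [12] b1 r11: had r11 ⇒ H
  [13] b1 r11: had r11 ⇒ H

COUNT = 3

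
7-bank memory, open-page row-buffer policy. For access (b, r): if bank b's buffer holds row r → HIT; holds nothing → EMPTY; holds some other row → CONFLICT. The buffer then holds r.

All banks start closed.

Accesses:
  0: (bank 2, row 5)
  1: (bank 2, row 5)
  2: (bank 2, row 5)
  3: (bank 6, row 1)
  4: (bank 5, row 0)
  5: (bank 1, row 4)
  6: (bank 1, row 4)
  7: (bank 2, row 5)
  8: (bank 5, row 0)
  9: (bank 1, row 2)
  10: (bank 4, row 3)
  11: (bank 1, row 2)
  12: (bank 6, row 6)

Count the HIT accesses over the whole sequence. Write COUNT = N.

COUNT = 6

  [0] b2 r5: no row ⇒ E
  [1] b2 r5: had r5 ⇒ H
  [2] b2 r5: had r5 ⇒ H
  [3] b6 r1: no row ⇒ E
  [4] b5 r0: no row ⇒ E
  [5] b1 r4: no row ⇒ E
  [6] b1 r4: had r4 ⇒ H
  [7] b2 r5: had r5 ⇒ H
  [8] b5 r0: had r0 ⇒ H
  [9] b1 r2: had r4 ⇒ C
  [10] b4 r3: no row ⇒ E
  [11] b1 r2: had r2 ⇒ H
  [12] b6 r6: had r1 ⇒ C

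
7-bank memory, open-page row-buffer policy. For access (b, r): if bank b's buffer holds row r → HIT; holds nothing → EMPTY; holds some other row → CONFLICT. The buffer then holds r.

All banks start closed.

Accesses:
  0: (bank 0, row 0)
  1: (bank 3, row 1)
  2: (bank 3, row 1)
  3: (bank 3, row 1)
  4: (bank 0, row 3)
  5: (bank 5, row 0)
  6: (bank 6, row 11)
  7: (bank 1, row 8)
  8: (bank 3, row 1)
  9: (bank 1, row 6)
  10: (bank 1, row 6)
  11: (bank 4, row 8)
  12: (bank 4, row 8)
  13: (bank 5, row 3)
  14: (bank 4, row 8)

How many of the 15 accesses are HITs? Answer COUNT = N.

0: bank 0 row 0 — prev None → EMPTY
1: bank 3 row 1 — prev None → EMPTY
2: bank 3 row 1 — prev 1 → HIT
3: bank 3 row 1 — prev 1 → HIT
4: bank 0 row 3 — prev 0 → CONFLICT
5: bank 5 row 0 — prev None → EMPTY
6: bank 6 row 11 — prev None → EMPTY
7: bank 1 row 8 — prev None → EMPTY
8: bank 3 row 1 — prev 1 → HIT
9: bank 1 row 6 — prev 8 → CONFLICT
10: bank 1 row 6 — prev 6 → HIT
11: bank 4 row 8 — prev None → EMPTY
12: bank 4 row 8 — prev 8 → HIT
13: bank 5 row 3 — prev 0 → CONFLICT
14: bank 4 row 8 — prev 8 → HIT

COUNT = 6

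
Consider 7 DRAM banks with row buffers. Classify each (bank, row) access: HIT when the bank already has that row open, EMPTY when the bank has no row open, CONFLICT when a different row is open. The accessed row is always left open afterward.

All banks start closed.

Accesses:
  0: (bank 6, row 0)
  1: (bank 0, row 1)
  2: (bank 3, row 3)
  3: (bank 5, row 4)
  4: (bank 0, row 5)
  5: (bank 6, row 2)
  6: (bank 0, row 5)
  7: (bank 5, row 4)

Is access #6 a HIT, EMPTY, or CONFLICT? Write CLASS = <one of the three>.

CLASS = HIT

step 0: bank6 None->0 [EMPTY]
step 1: bank0 None->1 [EMPTY]
step 2: bank3 None->3 [EMPTY]
step 3: bank5 None->4 [EMPTY]
step 4: bank0 1->5 [CONFLICT]
step 5: bank6 0->2 [CONFLICT]
step 6: bank0 5->5 [HIT]
step 7: bank5 4->4 [HIT]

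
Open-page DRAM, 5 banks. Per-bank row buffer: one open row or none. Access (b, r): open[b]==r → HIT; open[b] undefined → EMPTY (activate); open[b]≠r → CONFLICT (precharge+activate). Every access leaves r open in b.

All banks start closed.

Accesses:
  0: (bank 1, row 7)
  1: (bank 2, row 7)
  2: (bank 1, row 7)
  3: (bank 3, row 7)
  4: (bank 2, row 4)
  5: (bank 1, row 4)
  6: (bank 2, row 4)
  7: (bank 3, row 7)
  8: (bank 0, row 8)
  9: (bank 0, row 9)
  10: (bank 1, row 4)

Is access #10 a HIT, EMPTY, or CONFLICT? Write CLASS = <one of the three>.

CLASS = HIT

#0 (1,7) E
#1 (2,7) E
#2 (1,7) H  (was 7)
#3 (3,7) E
#4 (2,4) C  (was 7)
#5 (1,4) C  (was 7)
#6 (2,4) H  (was 4)
#7 (3,7) H  (was 7)
#8 (0,8) E
#9 (0,9) C  (was 8)
#10 (1,4) H  (was 4)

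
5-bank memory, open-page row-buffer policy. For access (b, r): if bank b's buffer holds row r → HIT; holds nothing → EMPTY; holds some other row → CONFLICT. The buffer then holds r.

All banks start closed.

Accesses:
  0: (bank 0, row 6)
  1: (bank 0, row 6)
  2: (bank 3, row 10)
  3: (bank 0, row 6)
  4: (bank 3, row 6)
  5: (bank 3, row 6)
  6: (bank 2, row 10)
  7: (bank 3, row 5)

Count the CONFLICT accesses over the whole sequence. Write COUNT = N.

0: bank 0 row 6 — prev None → EMPTY
1: bank 0 row 6 — prev 6 → HIT
2: bank 3 row 10 — prev None → EMPTY
3: bank 0 row 6 — prev 6 → HIT
4: bank 3 row 6 — prev 10 → CONFLICT
5: bank 3 row 6 — prev 6 → HIT
6: bank 2 row 10 — prev None → EMPTY
7: bank 3 row 5 — prev 6 → CONFLICT

COUNT = 2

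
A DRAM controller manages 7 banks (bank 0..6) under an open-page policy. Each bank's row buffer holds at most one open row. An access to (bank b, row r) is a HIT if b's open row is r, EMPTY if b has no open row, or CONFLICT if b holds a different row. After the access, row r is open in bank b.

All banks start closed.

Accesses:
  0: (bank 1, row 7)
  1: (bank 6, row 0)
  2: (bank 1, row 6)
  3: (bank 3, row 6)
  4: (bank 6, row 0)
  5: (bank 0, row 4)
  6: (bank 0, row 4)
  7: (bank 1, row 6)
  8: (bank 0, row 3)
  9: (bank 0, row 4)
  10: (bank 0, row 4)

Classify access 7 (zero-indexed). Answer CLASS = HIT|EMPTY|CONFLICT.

#0 (1,7) E
#1 (6,0) E
#2 (1,6) C  (was 7)
#3 (3,6) E
#4 (6,0) H  (was 0)
#5 (0,4) E
#6 (0,4) H  (was 4)
#7 (1,6) H  (was 6)
#8 (0,3) C  (was 4)
#9 (0,4) C  (was 3)
#10 (0,4) H  (was 4)

CLASS = HIT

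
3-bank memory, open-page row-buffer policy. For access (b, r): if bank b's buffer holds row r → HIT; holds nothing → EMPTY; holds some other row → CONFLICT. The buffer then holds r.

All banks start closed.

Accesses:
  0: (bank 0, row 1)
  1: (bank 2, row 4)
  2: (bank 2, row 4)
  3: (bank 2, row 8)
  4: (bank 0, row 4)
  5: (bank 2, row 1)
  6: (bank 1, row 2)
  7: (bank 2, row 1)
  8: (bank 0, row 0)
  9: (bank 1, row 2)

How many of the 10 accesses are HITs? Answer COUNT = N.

0: bank 0 row 1 — prev None → EMPTY
1: bank 2 row 4 — prev None → EMPTY
2: bank 2 row 4 — prev 4 → HIT
3: bank 2 row 8 — prev 4 → CONFLICT
4: bank 0 row 4 — prev 1 → CONFLICT
5: bank 2 row 1 — prev 8 → CONFLICT
6: bank 1 row 2 — prev None → EMPTY
7: bank 2 row 1 — prev 1 → HIT
8: bank 0 row 0 — prev 4 → CONFLICT
9: bank 1 row 2 — prev 2 → HIT

COUNT = 3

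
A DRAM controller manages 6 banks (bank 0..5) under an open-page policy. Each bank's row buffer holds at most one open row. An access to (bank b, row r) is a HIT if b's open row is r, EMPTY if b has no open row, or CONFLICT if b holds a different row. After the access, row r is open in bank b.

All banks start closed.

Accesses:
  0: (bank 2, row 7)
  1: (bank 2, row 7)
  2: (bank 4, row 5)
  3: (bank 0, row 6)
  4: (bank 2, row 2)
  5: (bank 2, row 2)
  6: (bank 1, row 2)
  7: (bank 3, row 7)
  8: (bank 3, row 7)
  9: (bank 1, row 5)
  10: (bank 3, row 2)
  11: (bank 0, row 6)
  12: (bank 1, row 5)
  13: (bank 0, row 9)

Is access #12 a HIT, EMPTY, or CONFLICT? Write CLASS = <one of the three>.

CLASS = HIT

  [0] b2 r7: no row ⇒ E
  [1] b2 r7: had r7 ⇒ H
  [2] b4 r5: no row ⇒ E
  [3] b0 r6: no row ⇒ E
  [4] b2 r2: had r7 ⇒ C
  [5] b2 r2: had r2 ⇒ H
  [6] b1 r2: no row ⇒ E
  [7] b3 r7: no row ⇒ E
  [8] b3 r7: had r7 ⇒ H
  [9] b1 r5: had r2 ⇒ C
  [10] b3 r2: had r7 ⇒ C
  [11] b0 r6: had r6 ⇒ H
  [12] b1 r5: had r5 ⇒ H
  [13] b0 r9: had r6 ⇒ C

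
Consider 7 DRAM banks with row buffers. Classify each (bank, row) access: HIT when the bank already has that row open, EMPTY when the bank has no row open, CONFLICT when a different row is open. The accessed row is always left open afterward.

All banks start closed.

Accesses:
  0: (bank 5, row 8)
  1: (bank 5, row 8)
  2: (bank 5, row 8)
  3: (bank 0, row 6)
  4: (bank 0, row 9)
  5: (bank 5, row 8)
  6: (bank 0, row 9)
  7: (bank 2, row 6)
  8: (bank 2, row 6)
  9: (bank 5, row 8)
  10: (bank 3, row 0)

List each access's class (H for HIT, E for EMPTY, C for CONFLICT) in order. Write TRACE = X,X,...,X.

TRACE = E,H,H,E,C,H,H,E,H,H,E

  [0] b5 r8: no row ⇒ E
  [1] b5 r8: had r8 ⇒ H
  [2] b5 r8: had r8 ⇒ H
  [3] b0 r6: no row ⇒ E
  [4] b0 r9: had r6 ⇒ C
  [5] b5 r8: had r8 ⇒ H
  [6] b0 r9: had r9 ⇒ H
  [7] b2 r6: no row ⇒ E
  [8] b2 r6: had r6 ⇒ H
  [9] b5 r8: had r8 ⇒ H
  [10] b3 r0: no row ⇒ E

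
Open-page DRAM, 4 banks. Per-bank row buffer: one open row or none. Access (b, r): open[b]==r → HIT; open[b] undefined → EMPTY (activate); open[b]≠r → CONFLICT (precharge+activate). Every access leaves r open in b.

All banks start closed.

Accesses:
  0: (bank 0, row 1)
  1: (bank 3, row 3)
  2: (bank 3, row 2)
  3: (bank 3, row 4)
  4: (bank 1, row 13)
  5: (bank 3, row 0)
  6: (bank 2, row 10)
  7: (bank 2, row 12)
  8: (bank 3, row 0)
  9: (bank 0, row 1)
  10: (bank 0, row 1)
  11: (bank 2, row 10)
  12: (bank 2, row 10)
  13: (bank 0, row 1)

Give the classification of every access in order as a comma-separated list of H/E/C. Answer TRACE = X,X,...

TRACE = E,E,C,C,E,C,E,C,H,H,H,C,H,H

  [0] b0 r1: no row ⇒ E
  [1] b3 r3: no row ⇒ E
  [2] b3 r2: had r3 ⇒ C
  [3] b3 r4: had r2 ⇒ C
  [4] b1 r13: no row ⇒ E
  [5] b3 r0: had r4 ⇒ C
  [6] b2 r10: no row ⇒ E
  [7] b2 r12: had r10 ⇒ C
  [8] b3 r0: had r0 ⇒ H
  [9] b0 r1: had r1 ⇒ H
  [10] b0 r1: had r1 ⇒ H
  [11] b2 r10: had r12 ⇒ C
  [12] b2 r10: had r10 ⇒ H
  [13] b0 r1: had r1 ⇒ H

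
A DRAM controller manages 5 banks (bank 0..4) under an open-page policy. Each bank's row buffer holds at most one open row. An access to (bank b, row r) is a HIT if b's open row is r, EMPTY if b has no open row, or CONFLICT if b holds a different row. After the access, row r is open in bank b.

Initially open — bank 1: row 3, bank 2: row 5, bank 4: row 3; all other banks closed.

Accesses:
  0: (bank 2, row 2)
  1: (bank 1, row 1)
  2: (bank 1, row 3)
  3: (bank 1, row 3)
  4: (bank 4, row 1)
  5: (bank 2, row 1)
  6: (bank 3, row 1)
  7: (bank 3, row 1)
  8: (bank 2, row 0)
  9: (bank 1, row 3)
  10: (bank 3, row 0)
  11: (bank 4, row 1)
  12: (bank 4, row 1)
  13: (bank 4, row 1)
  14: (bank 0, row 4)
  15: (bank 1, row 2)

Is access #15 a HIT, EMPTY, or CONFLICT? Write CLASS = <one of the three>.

0: bank 2 row 2 — prev 5 → CONFLICT
1: bank 1 row 1 — prev 3 → CONFLICT
2: bank 1 row 3 — prev 1 → CONFLICT
3: bank 1 row 3 — prev 3 → HIT
4: bank 4 row 1 — prev 3 → CONFLICT
5: bank 2 row 1 — prev 2 → CONFLICT
6: bank 3 row 1 — prev None → EMPTY
7: bank 3 row 1 — prev 1 → HIT
8: bank 2 row 0 — prev 1 → CONFLICT
9: bank 1 row 3 — prev 3 → HIT
10: bank 3 row 0 — prev 1 → CONFLICT
11: bank 4 row 1 — prev 1 → HIT
12: bank 4 row 1 — prev 1 → HIT
13: bank 4 row 1 — prev 1 → HIT
14: bank 0 row 4 — prev None → EMPTY
15: bank 1 row 2 — prev 3 → CONFLICT

CLASS = CONFLICT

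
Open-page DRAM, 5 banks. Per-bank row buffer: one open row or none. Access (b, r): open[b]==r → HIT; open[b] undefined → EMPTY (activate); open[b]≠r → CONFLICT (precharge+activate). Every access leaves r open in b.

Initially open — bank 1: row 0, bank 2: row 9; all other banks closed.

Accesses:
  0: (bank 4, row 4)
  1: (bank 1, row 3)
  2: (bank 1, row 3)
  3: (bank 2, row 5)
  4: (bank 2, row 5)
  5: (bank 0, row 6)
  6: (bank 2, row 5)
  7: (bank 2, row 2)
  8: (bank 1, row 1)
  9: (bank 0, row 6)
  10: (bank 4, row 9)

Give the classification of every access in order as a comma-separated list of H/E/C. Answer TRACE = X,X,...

TRACE = E,C,H,C,H,E,H,C,C,H,C

0: bank 4 row 4 — prev None → EMPTY
1: bank 1 row 3 — prev 0 → CONFLICT
2: bank 1 row 3 — prev 3 → HIT
3: bank 2 row 5 — prev 9 → CONFLICT
4: bank 2 row 5 — prev 5 → HIT
5: bank 0 row 6 — prev None → EMPTY
6: bank 2 row 5 — prev 5 → HIT
7: bank 2 row 2 — prev 5 → CONFLICT
8: bank 1 row 1 — prev 3 → CONFLICT
9: bank 0 row 6 — prev 6 → HIT
10: bank 4 row 9 — prev 4 → CONFLICT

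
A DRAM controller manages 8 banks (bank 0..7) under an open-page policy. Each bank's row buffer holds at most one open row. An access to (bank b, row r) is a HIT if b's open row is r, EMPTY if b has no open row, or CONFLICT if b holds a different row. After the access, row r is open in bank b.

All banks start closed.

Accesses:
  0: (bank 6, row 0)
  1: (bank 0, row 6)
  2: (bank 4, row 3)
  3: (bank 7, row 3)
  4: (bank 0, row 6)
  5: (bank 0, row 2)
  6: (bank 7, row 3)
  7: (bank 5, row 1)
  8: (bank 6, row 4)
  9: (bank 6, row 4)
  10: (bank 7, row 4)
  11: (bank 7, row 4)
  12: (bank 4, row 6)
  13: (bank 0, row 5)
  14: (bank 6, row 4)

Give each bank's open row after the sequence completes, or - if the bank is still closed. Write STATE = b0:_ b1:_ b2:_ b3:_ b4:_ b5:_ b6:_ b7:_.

  [0] b6 r0: no row ⇒ E
  [1] b0 r6: no row ⇒ E
  [2] b4 r3: no row ⇒ E
  [3] b7 r3: no row ⇒ E
  [4] b0 r6: had r6 ⇒ H
  [5] b0 r2: had r6 ⇒ C
  [6] b7 r3: had r3 ⇒ H
  [7] b5 r1: no row ⇒ E
  [8] b6 r4: had r0 ⇒ C
  [9] b6 r4: had r4 ⇒ H
  [10] b7 r4: had r3 ⇒ C
  [11] b7 r4: had r4 ⇒ H
  [12] b4 r6: had r3 ⇒ C
  [13] b0 r5: had r2 ⇒ C
  [14] b6 r4: had r4 ⇒ H

STATE = b0:5 b1:- b2:- b3:- b4:6 b5:1 b6:4 b7:4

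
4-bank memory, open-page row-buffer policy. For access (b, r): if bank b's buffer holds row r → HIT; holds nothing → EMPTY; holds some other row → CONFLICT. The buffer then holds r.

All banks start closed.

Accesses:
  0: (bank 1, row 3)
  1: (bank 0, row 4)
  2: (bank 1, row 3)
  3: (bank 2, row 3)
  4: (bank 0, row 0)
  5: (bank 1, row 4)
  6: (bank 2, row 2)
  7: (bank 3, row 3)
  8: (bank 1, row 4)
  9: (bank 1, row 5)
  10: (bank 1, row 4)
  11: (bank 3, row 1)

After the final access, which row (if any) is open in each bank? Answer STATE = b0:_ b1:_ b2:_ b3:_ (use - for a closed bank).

STATE = b0:0 b1:4 b2:2 b3:1

0: bank 1 row 3 — prev None → EMPTY
1: bank 0 row 4 — prev None → EMPTY
2: bank 1 row 3 — prev 3 → HIT
3: bank 2 row 3 — prev None → EMPTY
4: bank 0 row 0 — prev 4 → CONFLICT
5: bank 1 row 4 — prev 3 → CONFLICT
6: bank 2 row 2 — prev 3 → CONFLICT
7: bank 3 row 3 — prev None → EMPTY
8: bank 1 row 4 — prev 4 → HIT
9: bank 1 row 5 — prev 4 → CONFLICT
10: bank 1 row 4 — prev 5 → CONFLICT
11: bank 3 row 1 — prev 3 → CONFLICT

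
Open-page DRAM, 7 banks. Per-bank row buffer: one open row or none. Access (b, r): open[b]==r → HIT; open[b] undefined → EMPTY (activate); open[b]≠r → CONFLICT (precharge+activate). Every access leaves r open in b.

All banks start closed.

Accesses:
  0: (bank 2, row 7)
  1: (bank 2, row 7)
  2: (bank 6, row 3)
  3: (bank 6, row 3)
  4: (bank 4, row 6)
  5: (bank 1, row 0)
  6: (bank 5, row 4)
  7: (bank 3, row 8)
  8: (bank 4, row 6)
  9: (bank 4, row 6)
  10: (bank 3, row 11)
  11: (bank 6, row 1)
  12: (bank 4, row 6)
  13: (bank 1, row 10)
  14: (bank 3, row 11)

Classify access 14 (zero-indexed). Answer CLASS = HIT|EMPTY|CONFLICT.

0: bank 2 row 7 — prev None → EMPTY
1: bank 2 row 7 — prev 7 → HIT
2: bank 6 row 3 — prev None → EMPTY
3: bank 6 row 3 — prev 3 → HIT
4: bank 4 row 6 — prev None → EMPTY
5: bank 1 row 0 — prev None → EMPTY
6: bank 5 row 4 — prev None → EMPTY
7: bank 3 row 8 — prev None → EMPTY
8: bank 4 row 6 — prev 6 → HIT
9: bank 4 row 6 — prev 6 → HIT
10: bank 3 row 11 — prev 8 → CONFLICT
11: bank 6 row 1 — prev 3 → CONFLICT
12: bank 4 row 6 — prev 6 → HIT
13: bank 1 row 10 — prev 0 → CONFLICT
14: bank 3 row 11 — prev 11 → HIT

CLASS = HIT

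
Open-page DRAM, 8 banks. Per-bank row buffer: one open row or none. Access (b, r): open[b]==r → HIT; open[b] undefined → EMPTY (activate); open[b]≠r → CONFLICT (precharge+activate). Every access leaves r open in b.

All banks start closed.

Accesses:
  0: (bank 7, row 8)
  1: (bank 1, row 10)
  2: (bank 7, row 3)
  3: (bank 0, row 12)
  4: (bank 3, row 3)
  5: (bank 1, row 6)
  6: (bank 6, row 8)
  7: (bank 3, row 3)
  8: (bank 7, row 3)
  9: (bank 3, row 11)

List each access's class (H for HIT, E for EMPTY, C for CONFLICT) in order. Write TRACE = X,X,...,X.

  [0] b7 r8: no row ⇒ E
  [1] b1 r10: no row ⇒ E
  [2] b7 r3: had r8 ⇒ C
  [3] b0 r12: no row ⇒ E
  [4] b3 r3: no row ⇒ E
  [5] b1 r6: had r10 ⇒ C
  [6] b6 r8: no row ⇒ E
  [7] b3 r3: had r3 ⇒ H
  [8] b7 r3: had r3 ⇒ H
  [9] b3 r11: had r3 ⇒ C

TRACE = E,E,C,E,E,C,E,H,H,C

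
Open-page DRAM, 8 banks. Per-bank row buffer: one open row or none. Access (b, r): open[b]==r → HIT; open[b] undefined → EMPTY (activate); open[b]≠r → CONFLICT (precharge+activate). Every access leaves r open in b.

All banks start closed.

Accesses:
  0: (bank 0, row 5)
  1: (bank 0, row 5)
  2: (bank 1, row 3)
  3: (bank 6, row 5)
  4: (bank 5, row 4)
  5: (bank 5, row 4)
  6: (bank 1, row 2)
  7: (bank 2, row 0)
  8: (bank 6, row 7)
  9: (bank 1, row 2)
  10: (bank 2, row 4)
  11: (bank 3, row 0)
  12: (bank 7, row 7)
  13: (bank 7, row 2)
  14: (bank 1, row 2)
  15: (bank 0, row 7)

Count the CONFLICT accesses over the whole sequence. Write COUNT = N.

COUNT = 5

#0 (0,5) E
#1 (0,5) H  (was 5)
#2 (1,3) E
#3 (6,5) E
#4 (5,4) E
#5 (5,4) H  (was 4)
#6 (1,2) C  (was 3)
#7 (2,0) E
#8 (6,7) C  (was 5)
#9 (1,2) H  (was 2)
#10 (2,4) C  (was 0)
#11 (3,0) E
#12 (7,7) E
#13 (7,2) C  (was 7)
#14 (1,2) H  (was 2)
#15 (0,7) C  (was 5)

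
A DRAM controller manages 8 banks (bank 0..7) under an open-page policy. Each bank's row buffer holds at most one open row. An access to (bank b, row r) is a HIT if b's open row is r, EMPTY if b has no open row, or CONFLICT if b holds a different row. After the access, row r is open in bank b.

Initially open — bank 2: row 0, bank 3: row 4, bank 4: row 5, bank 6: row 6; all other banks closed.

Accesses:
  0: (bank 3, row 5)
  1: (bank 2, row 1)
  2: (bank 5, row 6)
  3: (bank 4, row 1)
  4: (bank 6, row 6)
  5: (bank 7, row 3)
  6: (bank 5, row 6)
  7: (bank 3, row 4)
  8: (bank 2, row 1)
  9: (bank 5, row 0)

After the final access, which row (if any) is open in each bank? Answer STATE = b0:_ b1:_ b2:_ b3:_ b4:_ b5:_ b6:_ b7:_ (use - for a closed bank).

STATE = b0:- b1:- b2:1 b3:4 b4:1 b5:0 b6:6 b7:3

#0 (3,5) C  (was 4)
#1 (2,1) C  (was 0)
#2 (5,6) E
#3 (4,1) C  (was 5)
#4 (6,6) H  (was 6)
#5 (7,3) E
#6 (5,6) H  (was 6)
#7 (3,4) C  (was 5)
#8 (2,1) H  (was 1)
#9 (5,0) C  (was 6)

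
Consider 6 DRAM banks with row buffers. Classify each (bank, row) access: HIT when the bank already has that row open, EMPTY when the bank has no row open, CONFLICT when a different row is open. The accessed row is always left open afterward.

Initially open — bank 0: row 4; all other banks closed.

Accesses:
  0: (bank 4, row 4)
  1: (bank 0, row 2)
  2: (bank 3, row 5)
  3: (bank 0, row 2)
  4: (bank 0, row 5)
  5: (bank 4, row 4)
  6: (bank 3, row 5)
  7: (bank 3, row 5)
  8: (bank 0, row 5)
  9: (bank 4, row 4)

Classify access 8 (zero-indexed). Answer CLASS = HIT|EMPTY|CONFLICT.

#0 (4,4) E
#1 (0,2) C  (was 4)
#2 (3,5) E
#3 (0,2) H  (was 2)
#4 (0,5) C  (was 2)
#5 (4,4) H  (was 4)
#6 (3,5) H  (was 5)
#7 (3,5) H  (was 5)
#8 (0,5) H  (was 5)
#9 (4,4) H  (was 4)

CLASS = HIT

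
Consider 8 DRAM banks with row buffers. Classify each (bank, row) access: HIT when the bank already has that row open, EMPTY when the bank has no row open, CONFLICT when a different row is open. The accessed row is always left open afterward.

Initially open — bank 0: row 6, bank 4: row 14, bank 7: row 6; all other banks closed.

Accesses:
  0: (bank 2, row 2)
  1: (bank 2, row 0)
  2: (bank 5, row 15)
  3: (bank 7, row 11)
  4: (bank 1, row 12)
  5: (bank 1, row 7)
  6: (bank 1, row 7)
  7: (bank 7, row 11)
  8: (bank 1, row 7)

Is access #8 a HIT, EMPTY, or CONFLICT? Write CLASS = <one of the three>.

0: bank 2 row 2 — prev None → EMPTY
1: bank 2 row 0 — prev 2 → CONFLICT
2: bank 5 row 15 — prev None → EMPTY
3: bank 7 row 11 — prev 6 → CONFLICT
4: bank 1 row 12 — prev None → EMPTY
5: bank 1 row 7 — prev 12 → CONFLICT
6: bank 1 row 7 — prev 7 → HIT
7: bank 7 row 11 — prev 11 → HIT
8: bank 1 row 7 — prev 7 → HIT

CLASS = HIT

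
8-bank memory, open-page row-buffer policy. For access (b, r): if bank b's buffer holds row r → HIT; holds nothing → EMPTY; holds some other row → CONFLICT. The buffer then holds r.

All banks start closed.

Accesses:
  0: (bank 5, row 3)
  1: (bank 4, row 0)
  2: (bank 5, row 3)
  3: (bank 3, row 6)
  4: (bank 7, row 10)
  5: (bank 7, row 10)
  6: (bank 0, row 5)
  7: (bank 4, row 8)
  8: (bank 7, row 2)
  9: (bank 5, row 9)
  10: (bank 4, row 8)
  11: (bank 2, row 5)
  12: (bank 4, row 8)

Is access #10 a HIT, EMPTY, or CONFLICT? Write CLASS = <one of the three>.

CLASS = HIT

step 0: bank5 None->3 [EMPTY]
step 1: bank4 None->0 [EMPTY]
step 2: bank5 3->3 [HIT]
step 3: bank3 None->6 [EMPTY]
step 4: bank7 None->10 [EMPTY]
step 5: bank7 10->10 [HIT]
step 6: bank0 None->5 [EMPTY]
step 7: bank4 0->8 [CONFLICT]
step 8: bank7 10->2 [CONFLICT]
step 9: bank5 3->9 [CONFLICT]
step 10: bank4 8->8 [HIT]
step 11: bank2 None->5 [EMPTY]
step 12: bank4 8->8 [HIT]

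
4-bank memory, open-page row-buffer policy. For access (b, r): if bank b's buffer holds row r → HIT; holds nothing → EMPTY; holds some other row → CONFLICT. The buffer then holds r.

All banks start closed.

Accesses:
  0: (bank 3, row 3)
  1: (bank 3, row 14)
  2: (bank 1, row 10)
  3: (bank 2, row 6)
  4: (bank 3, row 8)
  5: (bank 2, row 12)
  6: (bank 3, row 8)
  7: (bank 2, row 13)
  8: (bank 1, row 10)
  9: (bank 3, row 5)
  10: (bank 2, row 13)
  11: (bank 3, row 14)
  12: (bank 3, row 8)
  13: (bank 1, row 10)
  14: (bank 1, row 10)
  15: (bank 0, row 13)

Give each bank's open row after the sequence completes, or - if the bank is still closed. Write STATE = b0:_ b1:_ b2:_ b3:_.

0: bank 3 row 3 — prev None → EMPTY
1: bank 3 row 14 — prev 3 → CONFLICT
2: bank 1 row 10 — prev None → EMPTY
3: bank 2 row 6 — prev None → EMPTY
4: bank 3 row 8 — prev 14 → CONFLICT
5: bank 2 row 12 — prev 6 → CONFLICT
6: bank 3 row 8 — prev 8 → HIT
7: bank 2 row 13 — prev 12 → CONFLICT
8: bank 1 row 10 — prev 10 → HIT
9: bank 3 row 5 — prev 8 → CONFLICT
10: bank 2 row 13 — prev 13 → HIT
11: bank 3 row 14 — prev 5 → CONFLICT
12: bank 3 row 8 — prev 14 → CONFLICT
13: bank 1 row 10 — prev 10 → HIT
14: bank 1 row 10 — prev 10 → HIT
15: bank 0 row 13 — prev None → EMPTY

STATE = b0:13 b1:10 b2:13 b3:8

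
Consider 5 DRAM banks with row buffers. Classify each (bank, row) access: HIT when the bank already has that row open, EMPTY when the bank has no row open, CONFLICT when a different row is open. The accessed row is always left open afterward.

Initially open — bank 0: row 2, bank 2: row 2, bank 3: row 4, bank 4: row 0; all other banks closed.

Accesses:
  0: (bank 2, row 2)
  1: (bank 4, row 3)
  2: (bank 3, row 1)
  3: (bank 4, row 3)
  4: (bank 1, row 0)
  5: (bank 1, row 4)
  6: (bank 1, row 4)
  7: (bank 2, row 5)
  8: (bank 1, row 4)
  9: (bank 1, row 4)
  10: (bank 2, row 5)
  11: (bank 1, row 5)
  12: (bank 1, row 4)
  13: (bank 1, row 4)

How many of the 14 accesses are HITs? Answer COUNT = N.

COUNT = 7

  [0] b2 r2: had r2 ⇒ H
  [1] b4 r3: had r0 ⇒ C
  [2] b3 r1: had r4 ⇒ C
  [3] b4 r3: had r3 ⇒ H
  [4] b1 r0: no row ⇒ E
  [5] b1 r4: had r0 ⇒ C
  [6] b1 r4: had r4 ⇒ H
  [7] b2 r5: had r2 ⇒ C
  [8] b1 r4: had r4 ⇒ H
  [9] b1 r4: had r4 ⇒ H
  [10] b2 r5: had r5 ⇒ H
  [11] b1 r5: had r4 ⇒ C
  [12] b1 r4: had r5 ⇒ C
  [13] b1 r4: had r4 ⇒ H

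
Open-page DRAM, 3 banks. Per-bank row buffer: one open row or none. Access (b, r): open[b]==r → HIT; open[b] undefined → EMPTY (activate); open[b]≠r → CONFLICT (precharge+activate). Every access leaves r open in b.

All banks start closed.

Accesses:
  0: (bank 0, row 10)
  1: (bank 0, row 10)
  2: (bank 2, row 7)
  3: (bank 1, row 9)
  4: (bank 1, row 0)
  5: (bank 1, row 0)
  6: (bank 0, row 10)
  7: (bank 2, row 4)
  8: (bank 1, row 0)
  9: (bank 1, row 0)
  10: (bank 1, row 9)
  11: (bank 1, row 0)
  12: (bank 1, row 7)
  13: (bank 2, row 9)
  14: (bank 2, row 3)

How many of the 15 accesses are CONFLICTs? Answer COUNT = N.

COUNT = 7

  [0] b0 r10: no row ⇒ E
  [1] b0 r10: had r10 ⇒ H
  [2] b2 r7: no row ⇒ E
  [3] b1 r9: no row ⇒ E
  [4] b1 r0: had r9 ⇒ C
  [5] b1 r0: had r0 ⇒ H
  [6] b0 r10: had r10 ⇒ H
  [7] b2 r4: had r7 ⇒ C
  [8] b1 r0: had r0 ⇒ H
  [9] b1 r0: had r0 ⇒ H
  [10] b1 r9: had r0 ⇒ C
  [11] b1 r0: had r9 ⇒ C
  [12] b1 r7: had r0 ⇒ C
  [13] b2 r9: had r4 ⇒ C
  [14] b2 r3: had r9 ⇒ C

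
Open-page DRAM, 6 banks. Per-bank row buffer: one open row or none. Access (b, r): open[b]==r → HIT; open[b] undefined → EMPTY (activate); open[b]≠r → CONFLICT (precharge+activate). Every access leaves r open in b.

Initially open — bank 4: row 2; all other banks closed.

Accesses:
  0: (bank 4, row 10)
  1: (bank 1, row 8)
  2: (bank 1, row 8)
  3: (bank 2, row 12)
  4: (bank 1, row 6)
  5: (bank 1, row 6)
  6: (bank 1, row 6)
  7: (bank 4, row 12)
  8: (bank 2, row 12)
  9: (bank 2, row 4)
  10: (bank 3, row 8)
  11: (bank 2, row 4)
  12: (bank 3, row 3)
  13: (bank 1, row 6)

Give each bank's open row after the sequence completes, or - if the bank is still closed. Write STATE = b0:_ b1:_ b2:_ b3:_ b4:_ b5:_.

STATE = b0:- b1:6 b2:4 b3:3 b4:12 b5:-

0: bank 4 row 10 — prev 2 → CONFLICT
1: bank 1 row 8 — prev None → EMPTY
2: bank 1 row 8 — prev 8 → HIT
3: bank 2 row 12 — prev None → EMPTY
4: bank 1 row 6 — prev 8 → CONFLICT
5: bank 1 row 6 — prev 6 → HIT
6: bank 1 row 6 — prev 6 → HIT
7: bank 4 row 12 — prev 10 → CONFLICT
8: bank 2 row 12 — prev 12 → HIT
9: bank 2 row 4 — prev 12 → CONFLICT
10: bank 3 row 8 — prev None → EMPTY
11: bank 2 row 4 — prev 4 → HIT
12: bank 3 row 3 — prev 8 → CONFLICT
13: bank 1 row 6 — prev 6 → HIT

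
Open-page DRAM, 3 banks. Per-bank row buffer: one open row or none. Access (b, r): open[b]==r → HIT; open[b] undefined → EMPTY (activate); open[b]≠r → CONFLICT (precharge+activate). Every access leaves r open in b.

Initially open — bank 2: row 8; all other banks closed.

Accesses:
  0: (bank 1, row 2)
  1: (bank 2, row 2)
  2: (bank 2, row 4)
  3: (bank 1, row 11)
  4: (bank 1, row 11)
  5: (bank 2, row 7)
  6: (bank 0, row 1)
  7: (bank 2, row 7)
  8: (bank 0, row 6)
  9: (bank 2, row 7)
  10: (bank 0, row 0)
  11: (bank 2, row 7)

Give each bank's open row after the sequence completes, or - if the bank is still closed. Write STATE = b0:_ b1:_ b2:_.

step 0: bank1 None->2 [EMPTY]
step 1: bank2 8->2 [CONFLICT]
step 2: bank2 2->4 [CONFLICT]
step 3: bank1 2->11 [CONFLICT]
step 4: bank1 11->11 [HIT]
step 5: bank2 4->7 [CONFLICT]
step 6: bank0 None->1 [EMPTY]
step 7: bank2 7->7 [HIT]
step 8: bank0 1->6 [CONFLICT]
step 9: bank2 7->7 [HIT]
step 10: bank0 6->0 [CONFLICT]
step 11: bank2 7->7 [HIT]

STATE = b0:0 b1:11 b2:7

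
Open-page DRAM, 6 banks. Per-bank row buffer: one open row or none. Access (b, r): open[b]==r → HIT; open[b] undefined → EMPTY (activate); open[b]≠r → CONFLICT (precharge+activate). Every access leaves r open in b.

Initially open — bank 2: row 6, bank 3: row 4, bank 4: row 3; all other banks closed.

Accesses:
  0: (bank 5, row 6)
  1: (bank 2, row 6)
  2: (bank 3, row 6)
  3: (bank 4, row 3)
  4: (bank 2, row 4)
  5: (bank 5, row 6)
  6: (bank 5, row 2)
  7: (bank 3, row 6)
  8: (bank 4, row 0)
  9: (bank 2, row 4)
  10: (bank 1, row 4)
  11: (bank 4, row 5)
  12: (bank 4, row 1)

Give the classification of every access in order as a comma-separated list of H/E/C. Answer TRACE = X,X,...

TRACE = E,H,C,H,C,H,C,H,C,H,E,C,C

#0 (5,6) E
#1 (2,6) H  (was 6)
#2 (3,6) C  (was 4)
#3 (4,3) H  (was 3)
#4 (2,4) C  (was 6)
#5 (5,6) H  (was 6)
#6 (5,2) C  (was 6)
#7 (3,6) H  (was 6)
#8 (4,0) C  (was 3)
#9 (2,4) H  (was 4)
#10 (1,4) E
#11 (4,5) C  (was 0)
#12 (4,1) C  (was 5)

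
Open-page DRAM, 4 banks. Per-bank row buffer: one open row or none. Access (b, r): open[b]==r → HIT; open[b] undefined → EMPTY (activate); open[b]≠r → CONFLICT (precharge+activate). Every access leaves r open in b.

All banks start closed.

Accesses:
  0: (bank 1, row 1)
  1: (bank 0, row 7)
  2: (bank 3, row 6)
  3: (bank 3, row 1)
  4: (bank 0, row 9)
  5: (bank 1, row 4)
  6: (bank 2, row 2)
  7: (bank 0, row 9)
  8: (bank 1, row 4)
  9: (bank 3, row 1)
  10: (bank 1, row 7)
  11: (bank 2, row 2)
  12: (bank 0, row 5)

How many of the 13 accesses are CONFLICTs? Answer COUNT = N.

#0 (1,1) E
#1 (0,7) E
#2 (3,6) E
#3 (3,1) C  (was 6)
#4 (0,9) C  (was 7)
#5 (1,4) C  (was 1)
#6 (2,2) E
#7 (0,9) H  (was 9)
#8 (1,4) H  (was 4)
#9 (3,1) H  (was 1)
#10 (1,7) C  (was 4)
#11 (2,2) H  (was 2)
#12 (0,5) C  (was 9)

COUNT = 5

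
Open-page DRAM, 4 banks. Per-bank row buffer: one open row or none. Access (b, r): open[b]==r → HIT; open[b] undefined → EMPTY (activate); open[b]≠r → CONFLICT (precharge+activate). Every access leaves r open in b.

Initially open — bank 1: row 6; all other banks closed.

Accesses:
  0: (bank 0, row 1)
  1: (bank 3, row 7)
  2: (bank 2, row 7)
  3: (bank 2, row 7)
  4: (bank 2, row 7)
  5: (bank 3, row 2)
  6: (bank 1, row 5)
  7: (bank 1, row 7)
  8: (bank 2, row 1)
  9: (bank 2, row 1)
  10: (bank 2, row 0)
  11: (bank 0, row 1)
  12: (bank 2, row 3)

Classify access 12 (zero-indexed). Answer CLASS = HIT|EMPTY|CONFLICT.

CLASS = CONFLICT

  [0] b0 r1: no row ⇒ E
  [1] b3 r7: no row ⇒ E
  [2] b2 r7: no row ⇒ E
  [3] b2 r7: had r7 ⇒ H
  [4] b2 r7: had r7 ⇒ H
  [5] b3 r2: had r7 ⇒ C
  [6] b1 r5: had r6 ⇒ C
  [7] b1 r7: had r5 ⇒ C
  [8] b2 r1: had r7 ⇒ C
  [9] b2 r1: had r1 ⇒ H
  [10] b2 r0: had r1 ⇒ C
  [11] b0 r1: had r1 ⇒ H
  [12] b2 r3: had r0 ⇒ C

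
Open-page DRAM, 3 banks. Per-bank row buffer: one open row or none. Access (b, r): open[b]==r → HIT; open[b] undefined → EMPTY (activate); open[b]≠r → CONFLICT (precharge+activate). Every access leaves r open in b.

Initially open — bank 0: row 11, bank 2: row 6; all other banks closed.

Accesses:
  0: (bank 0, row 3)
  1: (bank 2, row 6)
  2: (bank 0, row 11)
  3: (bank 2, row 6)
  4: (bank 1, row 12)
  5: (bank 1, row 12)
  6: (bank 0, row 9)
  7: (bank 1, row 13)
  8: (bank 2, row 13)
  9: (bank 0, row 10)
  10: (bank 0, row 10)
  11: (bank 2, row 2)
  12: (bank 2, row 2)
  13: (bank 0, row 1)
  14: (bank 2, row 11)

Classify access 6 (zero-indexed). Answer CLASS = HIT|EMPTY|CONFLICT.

0: bank 0 row 3 — prev 11 → CONFLICT
1: bank 2 row 6 — prev 6 → HIT
2: bank 0 row 11 — prev 3 → CONFLICT
3: bank 2 row 6 — prev 6 → HIT
4: bank 1 row 12 — prev None → EMPTY
5: bank 1 row 12 — prev 12 → HIT
6: bank 0 row 9 — prev 11 → CONFLICT
7: bank 1 row 13 — prev 12 → CONFLICT
8: bank 2 row 13 — prev 6 → CONFLICT
9: bank 0 row 10 — prev 9 → CONFLICT
10: bank 0 row 10 — prev 10 → HIT
11: bank 2 row 2 — prev 13 → CONFLICT
12: bank 2 row 2 — prev 2 → HIT
13: bank 0 row 1 — prev 10 → CONFLICT
14: bank 2 row 11 — prev 2 → CONFLICT

CLASS = CONFLICT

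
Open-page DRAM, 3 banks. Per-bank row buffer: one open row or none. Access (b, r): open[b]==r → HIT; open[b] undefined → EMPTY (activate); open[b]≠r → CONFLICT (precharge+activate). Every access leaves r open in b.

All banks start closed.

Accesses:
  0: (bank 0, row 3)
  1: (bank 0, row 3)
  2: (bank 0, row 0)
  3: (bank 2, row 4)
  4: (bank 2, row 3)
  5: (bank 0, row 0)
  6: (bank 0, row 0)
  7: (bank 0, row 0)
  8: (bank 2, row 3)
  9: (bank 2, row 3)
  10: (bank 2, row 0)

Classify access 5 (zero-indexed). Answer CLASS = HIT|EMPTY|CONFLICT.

step 0: bank0 None->3 [EMPTY]
step 1: bank0 3->3 [HIT]
step 2: bank0 3->0 [CONFLICT]
step 3: bank2 None->4 [EMPTY]
step 4: bank2 4->3 [CONFLICT]
step 5: bank0 0->0 [HIT]
step 6: bank0 0->0 [HIT]
step 7: bank0 0->0 [HIT]
step 8: bank2 3->3 [HIT]
step 9: bank2 3->3 [HIT]
step 10: bank2 3->0 [CONFLICT]

CLASS = HIT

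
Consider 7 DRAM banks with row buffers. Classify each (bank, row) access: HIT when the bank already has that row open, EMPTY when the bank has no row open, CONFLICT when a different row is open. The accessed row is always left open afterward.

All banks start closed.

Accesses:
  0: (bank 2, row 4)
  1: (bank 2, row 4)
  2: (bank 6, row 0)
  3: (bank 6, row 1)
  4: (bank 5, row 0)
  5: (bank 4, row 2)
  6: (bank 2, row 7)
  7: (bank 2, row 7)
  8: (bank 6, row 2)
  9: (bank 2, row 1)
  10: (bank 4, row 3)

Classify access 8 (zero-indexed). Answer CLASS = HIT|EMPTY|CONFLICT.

CLASS = CONFLICT

0: bank 2 row 4 — prev None → EMPTY
1: bank 2 row 4 — prev 4 → HIT
2: bank 6 row 0 — prev None → EMPTY
3: bank 6 row 1 — prev 0 → CONFLICT
4: bank 5 row 0 — prev None → EMPTY
5: bank 4 row 2 — prev None → EMPTY
6: bank 2 row 7 — prev 4 → CONFLICT
7: bank 2 row 7 — prev 7 → HIT
8: bank 6 row 2 — prev 1 → CONFLICT
9: bank 2 row 1 — prev 7 → CONFLICT
10: bank 4 row 3 — prev 2 → CONFLICT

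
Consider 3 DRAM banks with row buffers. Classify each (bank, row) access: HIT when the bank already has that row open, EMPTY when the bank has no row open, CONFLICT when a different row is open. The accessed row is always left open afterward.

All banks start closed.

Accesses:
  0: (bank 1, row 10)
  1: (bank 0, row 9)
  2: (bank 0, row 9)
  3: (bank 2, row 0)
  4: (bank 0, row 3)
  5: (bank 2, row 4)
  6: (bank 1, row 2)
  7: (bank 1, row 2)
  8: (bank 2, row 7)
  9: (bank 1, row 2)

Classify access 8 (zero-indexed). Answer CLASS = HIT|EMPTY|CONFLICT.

0: bank 1 row 10 — prev None → EMPTY
1: bank 0 row 9 — prev None → EMPTY
2: bank 0 row 9 — prev 9 → HIT
3: bank 2 row 0 — prev None → EMPTY
4: bank 0 row 3 — prev 9 → CONFLICT
5: bank 2 row 4 — prev 0 → CONFLICT
6: bank 1 row 2 — prev 10 → CONFLICT
7: bank 1 row 2 — prev 2 → HIT
8: bank 2 row 7 — prev 4 → CONFLICT
9: bank 1 row 2 — prev 2 → HIT

CLASS = CONFLICT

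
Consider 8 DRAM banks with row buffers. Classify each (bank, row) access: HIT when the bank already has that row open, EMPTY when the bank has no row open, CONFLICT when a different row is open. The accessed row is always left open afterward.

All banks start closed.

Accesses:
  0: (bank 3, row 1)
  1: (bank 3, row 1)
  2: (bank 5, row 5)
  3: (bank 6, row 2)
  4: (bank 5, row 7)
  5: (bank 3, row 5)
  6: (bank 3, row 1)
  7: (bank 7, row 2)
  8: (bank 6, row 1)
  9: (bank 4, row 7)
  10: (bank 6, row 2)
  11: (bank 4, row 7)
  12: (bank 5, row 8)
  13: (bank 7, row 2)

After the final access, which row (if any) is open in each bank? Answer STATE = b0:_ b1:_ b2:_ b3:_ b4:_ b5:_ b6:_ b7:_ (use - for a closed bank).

0: bank 3 row 1 — prev None → EMPTY
1: bank 3 row 1 — prev 1 → HIT
2: bank 5 row 5 — prev None → EMPTY
3: bank 6 row 2 — prev None → EMPTY
4: bank 5 row 7 — prev 5 → CONFLICT
5: bank 3 row 5 — prev 1 → CONFLICT
6: bank 3 row 1 — prev 5 → CONFLICT
7: bank 7 row 2 — prev None → EMPTY
8: bank 6 row 1 — prev 2 → CONFLICT
9: bank 4 row 7 — prev None → EMPTY
10: bank 6 row 2 — prev 1 → CONFLICT
11: bank 4 row 7 — prev 7 → HIT
12: bank 5 row 8 — prev 7 → CONFLICT
13: bank 7 row 2 — prev 2 → HIT

STATE = b0:- b1:- b2:- b3:1 b4:7 b5:8 b6:2 b7:2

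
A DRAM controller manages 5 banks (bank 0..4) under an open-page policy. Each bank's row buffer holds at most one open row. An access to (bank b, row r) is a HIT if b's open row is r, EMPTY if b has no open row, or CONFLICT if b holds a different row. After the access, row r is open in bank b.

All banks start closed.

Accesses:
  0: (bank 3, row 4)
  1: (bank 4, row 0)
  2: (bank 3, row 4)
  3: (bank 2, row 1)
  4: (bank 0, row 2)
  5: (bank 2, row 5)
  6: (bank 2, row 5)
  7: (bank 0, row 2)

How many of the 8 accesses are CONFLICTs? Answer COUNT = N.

COUNT = 1

  [0] b3 r4: no row ⇒ E
  [1] b4 r0: no row ⇒ E
  [2] b3 r4: had r4 ⇒ H
  [3] b2 r1: no row ⇒ E
  [4] b0 r2: no row ⇒ E
  [5] b2 r5: had r1 ⇒ C
  [6] b2 r5: had r5 ⇒ H
  [7] b0 r2: had r2 ⇒ H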